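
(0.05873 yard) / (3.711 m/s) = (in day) 1.675e-07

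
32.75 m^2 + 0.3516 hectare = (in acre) 0.8769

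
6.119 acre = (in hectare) 2.476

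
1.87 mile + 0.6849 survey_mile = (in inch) 1.619e+05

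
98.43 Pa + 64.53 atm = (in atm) 64.53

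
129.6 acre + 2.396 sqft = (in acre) 129.6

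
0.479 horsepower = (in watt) 357.2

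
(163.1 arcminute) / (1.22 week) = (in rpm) 6.14e-07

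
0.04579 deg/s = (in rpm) 0.007632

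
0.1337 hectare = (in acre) 0.3304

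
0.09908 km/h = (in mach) 8.083e-05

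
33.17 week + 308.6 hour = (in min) 3.529e+05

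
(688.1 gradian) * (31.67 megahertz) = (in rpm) 3.269e+09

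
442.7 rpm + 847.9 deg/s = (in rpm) 584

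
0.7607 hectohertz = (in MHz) 7.607e-05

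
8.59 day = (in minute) 1.237e+04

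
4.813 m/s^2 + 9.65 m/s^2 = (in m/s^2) 14.46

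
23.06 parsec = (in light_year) 75.21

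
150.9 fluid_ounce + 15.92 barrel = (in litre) 2536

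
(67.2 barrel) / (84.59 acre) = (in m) 3.121e-05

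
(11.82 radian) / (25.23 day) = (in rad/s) 5.422e-06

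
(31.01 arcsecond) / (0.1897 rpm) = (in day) 8.759e-08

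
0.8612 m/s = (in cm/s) 86.12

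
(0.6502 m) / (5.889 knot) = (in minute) 0.003577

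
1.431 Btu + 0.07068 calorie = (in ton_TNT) 3.609e-07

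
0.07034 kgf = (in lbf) 0.1551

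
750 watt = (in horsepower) 1.006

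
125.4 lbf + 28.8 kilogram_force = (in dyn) 8.402e+07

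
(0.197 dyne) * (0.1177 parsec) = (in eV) 4.466e+28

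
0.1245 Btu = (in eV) 8.199e+20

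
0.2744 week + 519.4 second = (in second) 1.665e+05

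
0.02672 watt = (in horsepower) 3.583e-05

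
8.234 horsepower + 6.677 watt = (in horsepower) 8.243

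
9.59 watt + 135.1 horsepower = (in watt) 1.008e+05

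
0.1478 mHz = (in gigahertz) 1.478e-13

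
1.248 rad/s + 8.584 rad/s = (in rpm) 93.89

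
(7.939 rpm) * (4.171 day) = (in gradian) 1.907e+07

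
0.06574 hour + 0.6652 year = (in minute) 3.496e+05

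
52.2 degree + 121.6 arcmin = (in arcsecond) 1.952e+05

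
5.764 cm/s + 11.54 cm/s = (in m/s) 0.173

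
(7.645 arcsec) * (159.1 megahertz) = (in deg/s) 3.379e+05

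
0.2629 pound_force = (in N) 1.169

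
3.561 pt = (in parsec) 4.071e-20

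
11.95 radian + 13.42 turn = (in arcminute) 3.31e+05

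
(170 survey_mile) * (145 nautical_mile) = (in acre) 1.815e+07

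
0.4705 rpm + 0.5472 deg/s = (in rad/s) 0.05882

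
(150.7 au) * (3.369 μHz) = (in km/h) 2.734e+08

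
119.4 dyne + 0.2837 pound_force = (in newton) 1.263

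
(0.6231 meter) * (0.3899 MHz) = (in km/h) 8.746e+05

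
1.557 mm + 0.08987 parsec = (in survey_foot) 9.098e+15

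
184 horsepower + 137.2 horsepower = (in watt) 2.395e+05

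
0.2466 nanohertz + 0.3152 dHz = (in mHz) 31.52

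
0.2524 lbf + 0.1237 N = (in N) 1.246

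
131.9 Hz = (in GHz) 1.319e-07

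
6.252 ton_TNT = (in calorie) 6.252e+09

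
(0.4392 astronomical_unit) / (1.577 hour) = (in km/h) 4.166e+07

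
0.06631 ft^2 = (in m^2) 0.00616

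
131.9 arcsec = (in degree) 0.03664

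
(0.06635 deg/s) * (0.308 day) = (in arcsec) 6.356e+06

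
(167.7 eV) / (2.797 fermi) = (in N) 0.009606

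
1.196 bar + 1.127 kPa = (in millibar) 1207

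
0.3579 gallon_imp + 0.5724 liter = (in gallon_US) 0.581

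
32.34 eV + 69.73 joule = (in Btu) 0.06609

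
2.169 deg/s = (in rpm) 0.3615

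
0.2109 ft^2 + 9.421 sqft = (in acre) 0.0002211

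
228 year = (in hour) 1.997e+06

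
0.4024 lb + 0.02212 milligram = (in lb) 0.4024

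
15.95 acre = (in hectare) 6.455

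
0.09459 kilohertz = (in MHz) 9.459e-05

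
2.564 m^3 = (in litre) 2564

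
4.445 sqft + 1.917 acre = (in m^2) 7758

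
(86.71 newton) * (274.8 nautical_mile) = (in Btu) 4.183e+04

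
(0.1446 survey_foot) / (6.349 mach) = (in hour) 5.663e-09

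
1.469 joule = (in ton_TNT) 3.511e-10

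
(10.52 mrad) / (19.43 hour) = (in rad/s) 1.504e-07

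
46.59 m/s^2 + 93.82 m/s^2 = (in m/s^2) 140.4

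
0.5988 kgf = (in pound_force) 1.32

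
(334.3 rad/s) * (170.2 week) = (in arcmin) 1.183e+14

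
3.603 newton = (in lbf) 0.81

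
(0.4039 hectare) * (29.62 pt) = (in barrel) 265.5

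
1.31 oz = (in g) 37.14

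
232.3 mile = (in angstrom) 3.739e+15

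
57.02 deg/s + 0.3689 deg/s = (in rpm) 9.565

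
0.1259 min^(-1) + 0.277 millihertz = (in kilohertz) 2.375e-06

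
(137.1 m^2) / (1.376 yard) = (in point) 3.089e+05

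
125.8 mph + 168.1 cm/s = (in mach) 0.1701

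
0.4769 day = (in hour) 11.45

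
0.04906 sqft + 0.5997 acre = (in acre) 0.5997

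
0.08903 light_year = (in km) 8.423e+11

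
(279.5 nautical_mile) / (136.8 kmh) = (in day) 0.1577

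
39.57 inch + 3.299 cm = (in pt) 2943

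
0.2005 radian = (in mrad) 200.5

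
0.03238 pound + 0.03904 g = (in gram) 14.73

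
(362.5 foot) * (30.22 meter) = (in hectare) 0.3339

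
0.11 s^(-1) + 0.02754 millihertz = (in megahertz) 1.1e-07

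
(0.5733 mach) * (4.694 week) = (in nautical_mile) 2.992e+05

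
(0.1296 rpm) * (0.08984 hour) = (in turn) 0.6986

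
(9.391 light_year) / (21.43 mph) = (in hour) 2.576e+12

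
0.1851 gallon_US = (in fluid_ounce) 23.69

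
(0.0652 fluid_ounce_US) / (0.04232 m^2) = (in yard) 4.983e-05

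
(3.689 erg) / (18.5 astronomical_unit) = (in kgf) 1.359e-20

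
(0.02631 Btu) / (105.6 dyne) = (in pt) 7.451e+07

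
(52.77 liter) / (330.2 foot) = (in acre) 1.296e-07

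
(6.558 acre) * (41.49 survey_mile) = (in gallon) 4.681e+11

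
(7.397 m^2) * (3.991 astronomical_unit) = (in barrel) 2.778e+13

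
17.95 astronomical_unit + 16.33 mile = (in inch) 1.057e+14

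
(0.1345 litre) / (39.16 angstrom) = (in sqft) 3.697e+05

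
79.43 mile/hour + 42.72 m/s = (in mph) 175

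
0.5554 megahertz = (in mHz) 5.554e+08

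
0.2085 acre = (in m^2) 843.8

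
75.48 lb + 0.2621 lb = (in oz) 1212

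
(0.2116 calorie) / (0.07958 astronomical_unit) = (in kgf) 7.583e-12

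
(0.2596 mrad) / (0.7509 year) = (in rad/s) 1.096e-11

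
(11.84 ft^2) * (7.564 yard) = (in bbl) 47.85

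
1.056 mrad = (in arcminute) 3.63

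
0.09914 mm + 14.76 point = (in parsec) 1.72e-19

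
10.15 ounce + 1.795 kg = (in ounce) 73.47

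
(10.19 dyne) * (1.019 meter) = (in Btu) 9.842e-08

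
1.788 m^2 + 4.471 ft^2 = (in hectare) 0.0002203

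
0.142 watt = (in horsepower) 0.0001904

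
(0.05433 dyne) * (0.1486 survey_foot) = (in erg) 0.2461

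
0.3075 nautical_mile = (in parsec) 1.846e-14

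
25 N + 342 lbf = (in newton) 1546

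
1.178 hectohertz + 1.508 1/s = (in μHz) 1.193e+08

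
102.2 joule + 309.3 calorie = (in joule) 1396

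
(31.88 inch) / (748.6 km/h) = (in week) 6.439e-09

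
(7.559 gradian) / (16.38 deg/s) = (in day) 4.807e-06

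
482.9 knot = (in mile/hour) 555.7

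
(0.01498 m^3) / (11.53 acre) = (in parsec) 1.04e-23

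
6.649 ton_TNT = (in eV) 1.736e+29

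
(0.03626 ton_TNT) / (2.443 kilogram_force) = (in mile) 3935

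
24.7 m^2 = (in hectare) 0.00247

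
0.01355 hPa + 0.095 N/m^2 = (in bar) 1.45e-05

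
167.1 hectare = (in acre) 412.9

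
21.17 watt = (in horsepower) 0.02839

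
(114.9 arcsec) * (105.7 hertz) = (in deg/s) 3.374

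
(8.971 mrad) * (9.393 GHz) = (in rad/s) 8.426e+07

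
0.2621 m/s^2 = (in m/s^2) 0.2621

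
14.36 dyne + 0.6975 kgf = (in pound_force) 1.538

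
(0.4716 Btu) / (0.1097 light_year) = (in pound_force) 1.078e-13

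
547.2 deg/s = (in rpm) 91.2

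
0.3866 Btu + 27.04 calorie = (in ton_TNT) 1.245e-07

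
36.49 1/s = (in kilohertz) 0.03649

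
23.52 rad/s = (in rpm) 224.6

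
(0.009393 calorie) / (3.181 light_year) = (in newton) 1.306e-18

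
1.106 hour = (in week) 0.006583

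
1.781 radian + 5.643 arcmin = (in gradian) 113.5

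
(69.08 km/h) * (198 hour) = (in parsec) 4.433e-10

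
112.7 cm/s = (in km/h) 4.057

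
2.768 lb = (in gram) 1256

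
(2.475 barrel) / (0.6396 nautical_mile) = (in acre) 8.209e-08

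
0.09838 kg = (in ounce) 3.47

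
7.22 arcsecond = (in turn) 5.571e-06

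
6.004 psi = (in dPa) 4.14e+05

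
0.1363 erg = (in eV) 8.507e+10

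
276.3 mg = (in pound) 0.0006091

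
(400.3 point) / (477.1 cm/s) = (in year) 9.386e-10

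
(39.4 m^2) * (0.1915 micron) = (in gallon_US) 0.001993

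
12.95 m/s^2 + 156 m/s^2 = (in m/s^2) 168.9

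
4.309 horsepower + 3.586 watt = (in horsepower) 4.314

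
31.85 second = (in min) 0.5308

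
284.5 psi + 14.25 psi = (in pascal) 2.06e+06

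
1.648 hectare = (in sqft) 1.774e+05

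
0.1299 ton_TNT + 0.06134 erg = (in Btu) 5.151e+05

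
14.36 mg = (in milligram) 14.36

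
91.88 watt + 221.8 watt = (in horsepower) 0.4207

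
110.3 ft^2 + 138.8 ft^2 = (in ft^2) 249.1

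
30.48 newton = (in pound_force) 6.852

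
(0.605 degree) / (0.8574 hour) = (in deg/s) 0.000196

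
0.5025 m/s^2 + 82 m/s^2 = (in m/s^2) 82.5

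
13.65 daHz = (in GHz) 1.365e-07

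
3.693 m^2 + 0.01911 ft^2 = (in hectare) 0.0003695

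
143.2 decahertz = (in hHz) 14.32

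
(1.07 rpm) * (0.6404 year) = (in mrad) 2.263e+09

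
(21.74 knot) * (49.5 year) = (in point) 4.949e+13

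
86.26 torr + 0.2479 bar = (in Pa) 3.629e+04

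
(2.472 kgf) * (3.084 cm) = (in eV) 4.666e+18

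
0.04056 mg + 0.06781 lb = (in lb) 0.06781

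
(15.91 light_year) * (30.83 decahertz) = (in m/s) 4.641e+19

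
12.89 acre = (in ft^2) 5.615e+05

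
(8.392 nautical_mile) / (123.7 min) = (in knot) 4.07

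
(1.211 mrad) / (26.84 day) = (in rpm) 4.987e-09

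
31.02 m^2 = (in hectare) 0.003102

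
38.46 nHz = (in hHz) 3.846e-10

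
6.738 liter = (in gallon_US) 1.78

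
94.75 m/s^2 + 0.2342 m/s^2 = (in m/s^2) 94.98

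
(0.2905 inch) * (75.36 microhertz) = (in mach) 1.633e-09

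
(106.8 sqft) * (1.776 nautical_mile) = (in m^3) 3.264e+04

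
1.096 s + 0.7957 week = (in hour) 133.7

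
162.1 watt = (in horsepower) 0.2174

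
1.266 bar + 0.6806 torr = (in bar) 1.267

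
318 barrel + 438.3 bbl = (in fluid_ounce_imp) 4.232e+06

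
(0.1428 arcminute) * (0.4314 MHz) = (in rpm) 171.1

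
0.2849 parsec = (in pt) 2.492e+19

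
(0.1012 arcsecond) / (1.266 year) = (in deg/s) 7.041e-13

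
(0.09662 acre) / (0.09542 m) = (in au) 2.739e-08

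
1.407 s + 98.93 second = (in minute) 1.672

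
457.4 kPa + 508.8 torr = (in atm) 5.184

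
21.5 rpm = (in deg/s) 129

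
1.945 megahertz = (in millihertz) 1.945e+09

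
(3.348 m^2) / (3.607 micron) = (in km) 928.2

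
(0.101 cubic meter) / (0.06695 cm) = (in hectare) 0.01509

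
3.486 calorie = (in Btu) 0.01382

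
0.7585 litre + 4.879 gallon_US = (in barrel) 0.1209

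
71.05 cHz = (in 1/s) 0.7105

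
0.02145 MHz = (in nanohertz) 2.145e+13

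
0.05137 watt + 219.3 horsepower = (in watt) 1.635e+05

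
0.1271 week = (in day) 0.8897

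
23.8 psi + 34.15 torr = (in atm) 1.664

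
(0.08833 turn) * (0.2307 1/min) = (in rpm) 0.02038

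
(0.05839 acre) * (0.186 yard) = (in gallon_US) 1.062e+04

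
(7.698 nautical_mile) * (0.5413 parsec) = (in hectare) 2.381e+16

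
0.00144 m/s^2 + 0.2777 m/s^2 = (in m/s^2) 0.2791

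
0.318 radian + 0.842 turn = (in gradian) 357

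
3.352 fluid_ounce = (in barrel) 0.0006235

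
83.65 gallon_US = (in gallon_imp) 69.65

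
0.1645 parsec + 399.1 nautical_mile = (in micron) 5.076e+21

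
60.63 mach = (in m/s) 2.064e+04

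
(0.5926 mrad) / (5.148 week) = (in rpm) 1.818e-09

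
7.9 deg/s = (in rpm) 1.317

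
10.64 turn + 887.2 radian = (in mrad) 9.541e+05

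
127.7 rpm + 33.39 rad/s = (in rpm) 446.6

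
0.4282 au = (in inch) 2.522e+12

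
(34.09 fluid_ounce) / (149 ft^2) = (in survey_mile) 4.525e-08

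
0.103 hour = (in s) 370.8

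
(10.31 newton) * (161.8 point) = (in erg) 5.885e+06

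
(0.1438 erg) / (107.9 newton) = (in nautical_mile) 7.196e-14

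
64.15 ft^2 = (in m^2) 5.96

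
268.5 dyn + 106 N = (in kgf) 10.81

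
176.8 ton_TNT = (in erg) 7.397e+18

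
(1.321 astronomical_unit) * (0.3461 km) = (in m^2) 6.84e+13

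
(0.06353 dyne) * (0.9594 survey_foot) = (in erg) 1.858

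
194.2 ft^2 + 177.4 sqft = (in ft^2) 371.6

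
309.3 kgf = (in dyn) 3.033e+08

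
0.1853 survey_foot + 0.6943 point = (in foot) 0.1861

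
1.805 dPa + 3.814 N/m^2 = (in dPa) 39.95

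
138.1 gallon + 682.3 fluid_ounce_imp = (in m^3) 0.5422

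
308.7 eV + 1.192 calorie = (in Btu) 0.004727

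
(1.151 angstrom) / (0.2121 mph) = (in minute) 2.023e-11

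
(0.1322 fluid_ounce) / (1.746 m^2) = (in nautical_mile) 1.209e-09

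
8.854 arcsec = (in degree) 0.002459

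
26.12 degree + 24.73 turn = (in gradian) 9921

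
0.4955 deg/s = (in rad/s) 0.008648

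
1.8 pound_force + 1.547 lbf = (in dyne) 1.489e+06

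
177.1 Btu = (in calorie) 4.466e+04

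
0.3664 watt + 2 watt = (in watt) 2.366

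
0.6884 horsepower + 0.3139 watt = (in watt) 513.7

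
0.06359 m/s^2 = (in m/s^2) 0.06359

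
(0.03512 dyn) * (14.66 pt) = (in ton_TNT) 4.341e-19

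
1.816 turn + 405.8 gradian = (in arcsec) 3.668e+06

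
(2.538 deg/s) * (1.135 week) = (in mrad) 3.041e+07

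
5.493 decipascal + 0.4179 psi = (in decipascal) 2.882e+04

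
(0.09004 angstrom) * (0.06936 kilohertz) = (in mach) 1.834e-12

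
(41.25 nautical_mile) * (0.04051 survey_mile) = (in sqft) 5.361e+07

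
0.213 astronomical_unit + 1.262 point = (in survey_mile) 1.98e+07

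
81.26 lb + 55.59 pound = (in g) 6.207e+04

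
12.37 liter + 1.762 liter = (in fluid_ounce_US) 477.9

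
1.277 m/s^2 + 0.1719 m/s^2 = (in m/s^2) 1.449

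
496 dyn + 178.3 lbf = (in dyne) 7.931e+07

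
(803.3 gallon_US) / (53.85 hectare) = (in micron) 5.647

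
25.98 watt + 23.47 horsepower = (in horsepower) 23.5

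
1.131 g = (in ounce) 0.03989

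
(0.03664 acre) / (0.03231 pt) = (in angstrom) 1.301e+17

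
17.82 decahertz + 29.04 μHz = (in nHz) 1.782e+11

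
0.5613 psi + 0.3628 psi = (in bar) 0.06371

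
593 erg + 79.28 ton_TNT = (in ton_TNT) 79.28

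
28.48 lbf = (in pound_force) 28.48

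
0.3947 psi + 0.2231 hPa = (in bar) 0.02744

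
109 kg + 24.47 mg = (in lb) 240.3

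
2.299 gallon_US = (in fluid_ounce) 294.3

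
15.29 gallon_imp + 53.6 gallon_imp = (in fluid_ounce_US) 1.059e+04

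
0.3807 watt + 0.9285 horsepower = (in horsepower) 0.929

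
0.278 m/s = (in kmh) 1.001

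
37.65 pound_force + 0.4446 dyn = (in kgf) 17.08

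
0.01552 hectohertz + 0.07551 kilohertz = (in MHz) 7.706e-05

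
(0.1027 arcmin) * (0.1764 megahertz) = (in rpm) 50.32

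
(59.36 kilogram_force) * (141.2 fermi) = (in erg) 0.000822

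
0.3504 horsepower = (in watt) 261.3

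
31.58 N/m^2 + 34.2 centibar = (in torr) 256.8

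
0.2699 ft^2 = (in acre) 6.196e-06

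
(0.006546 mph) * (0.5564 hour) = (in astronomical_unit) 3.918e-11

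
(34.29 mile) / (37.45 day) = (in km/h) 0.0614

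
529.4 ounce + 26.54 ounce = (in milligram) 1.576e+07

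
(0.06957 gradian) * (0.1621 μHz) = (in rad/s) 1.771e-10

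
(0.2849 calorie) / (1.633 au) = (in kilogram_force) 4.976e-13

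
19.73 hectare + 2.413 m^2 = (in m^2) 1.973e+05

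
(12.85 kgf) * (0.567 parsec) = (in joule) 2.205e+18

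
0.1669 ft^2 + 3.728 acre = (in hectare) 1.509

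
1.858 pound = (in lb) 1.858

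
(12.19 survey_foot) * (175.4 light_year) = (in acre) 1.524e+15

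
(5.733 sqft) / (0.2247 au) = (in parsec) 5.135e-28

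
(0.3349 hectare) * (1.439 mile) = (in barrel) 4.878e+07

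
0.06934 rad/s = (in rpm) 0.6621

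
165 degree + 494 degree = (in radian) 11.5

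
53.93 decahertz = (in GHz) 5.393e-07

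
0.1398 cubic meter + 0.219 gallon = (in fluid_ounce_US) 4755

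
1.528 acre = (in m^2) 6184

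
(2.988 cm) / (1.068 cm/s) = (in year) 8.872e-08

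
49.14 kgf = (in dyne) 4.819e+07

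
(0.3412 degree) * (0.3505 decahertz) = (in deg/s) 1.196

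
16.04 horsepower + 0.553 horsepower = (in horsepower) 16.59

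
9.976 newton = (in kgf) 1.017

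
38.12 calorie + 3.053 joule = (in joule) 162.5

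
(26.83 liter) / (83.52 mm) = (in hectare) 3.212e-05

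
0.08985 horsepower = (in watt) 67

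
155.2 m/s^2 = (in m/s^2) 155.2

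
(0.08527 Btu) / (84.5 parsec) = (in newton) 3.45e-17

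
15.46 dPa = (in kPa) 0.001546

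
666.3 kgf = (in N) 6534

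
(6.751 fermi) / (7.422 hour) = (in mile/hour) 5.652e-19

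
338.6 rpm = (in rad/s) 35.46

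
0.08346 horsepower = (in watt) 62.24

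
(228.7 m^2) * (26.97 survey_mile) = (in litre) 9.927e+09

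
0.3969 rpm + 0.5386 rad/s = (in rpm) 5.54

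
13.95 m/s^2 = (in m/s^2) 13.95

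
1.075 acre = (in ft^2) 4.683e+04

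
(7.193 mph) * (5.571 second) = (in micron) 1.791e+07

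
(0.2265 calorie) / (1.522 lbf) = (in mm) 140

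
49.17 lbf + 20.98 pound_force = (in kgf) 31.82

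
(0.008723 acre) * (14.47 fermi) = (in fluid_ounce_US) 1.727e-08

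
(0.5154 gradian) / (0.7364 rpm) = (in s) 0.105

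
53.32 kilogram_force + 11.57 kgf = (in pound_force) 143.1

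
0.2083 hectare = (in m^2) 2083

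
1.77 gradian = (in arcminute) 95.58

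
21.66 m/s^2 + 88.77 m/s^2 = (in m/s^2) 110.4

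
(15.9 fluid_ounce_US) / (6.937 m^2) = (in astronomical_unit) 4.531e-16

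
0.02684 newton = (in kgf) 0.002737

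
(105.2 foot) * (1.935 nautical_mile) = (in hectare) 11.49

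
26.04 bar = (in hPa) 2.604e+04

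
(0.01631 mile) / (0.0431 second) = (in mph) 1362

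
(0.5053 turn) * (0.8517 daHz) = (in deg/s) 1549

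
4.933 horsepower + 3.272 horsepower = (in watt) 6118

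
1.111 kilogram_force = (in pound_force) 2.449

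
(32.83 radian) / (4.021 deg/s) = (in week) 0.0007735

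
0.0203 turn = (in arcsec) 2.631e+04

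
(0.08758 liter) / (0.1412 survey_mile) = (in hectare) 3.854e-11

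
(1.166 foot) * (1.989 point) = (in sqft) 0.002684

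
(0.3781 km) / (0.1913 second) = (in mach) 5.805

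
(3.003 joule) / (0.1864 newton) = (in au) 1.077e-10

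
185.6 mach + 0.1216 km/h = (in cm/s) 6.32e+06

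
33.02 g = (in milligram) 3.302e+04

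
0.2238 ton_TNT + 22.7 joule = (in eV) 5.844e+27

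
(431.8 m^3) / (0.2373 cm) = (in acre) 44.96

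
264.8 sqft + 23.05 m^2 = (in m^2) 47.65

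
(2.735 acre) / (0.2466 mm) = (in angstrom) 4.488e+17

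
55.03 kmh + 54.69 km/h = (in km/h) 109.7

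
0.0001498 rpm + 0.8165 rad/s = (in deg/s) 46.78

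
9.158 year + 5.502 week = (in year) 9.264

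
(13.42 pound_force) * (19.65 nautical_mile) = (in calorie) 5.192e+05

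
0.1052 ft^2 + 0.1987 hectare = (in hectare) 0.1987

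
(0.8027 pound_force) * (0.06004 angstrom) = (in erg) 0.0002144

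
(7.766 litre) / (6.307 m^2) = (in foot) 0.00404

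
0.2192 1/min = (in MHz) 3.653e-09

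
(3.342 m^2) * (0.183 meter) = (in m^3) 0.6116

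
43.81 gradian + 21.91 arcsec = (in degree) 39.44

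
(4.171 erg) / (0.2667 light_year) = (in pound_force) 3.716e-23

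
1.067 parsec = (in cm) 3.292e+18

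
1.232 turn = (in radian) 7.741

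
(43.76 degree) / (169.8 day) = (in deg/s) 2.983e-06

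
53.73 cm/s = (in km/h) 1.934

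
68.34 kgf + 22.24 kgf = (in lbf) 199.7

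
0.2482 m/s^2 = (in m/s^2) 0.2482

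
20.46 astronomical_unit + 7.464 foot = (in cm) 3.061e+14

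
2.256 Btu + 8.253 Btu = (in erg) 1.109e+11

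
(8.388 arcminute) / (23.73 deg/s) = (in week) 9.741e-09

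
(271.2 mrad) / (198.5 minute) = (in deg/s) 0.001305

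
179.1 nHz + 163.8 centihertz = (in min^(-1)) 98.28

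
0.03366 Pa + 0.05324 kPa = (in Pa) 53.27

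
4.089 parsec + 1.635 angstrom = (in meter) 1.262e+17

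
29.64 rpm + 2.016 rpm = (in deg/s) 189.9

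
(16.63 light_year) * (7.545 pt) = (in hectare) 4.188e+10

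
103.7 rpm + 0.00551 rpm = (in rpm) 103.7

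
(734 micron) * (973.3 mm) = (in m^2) 0.0007144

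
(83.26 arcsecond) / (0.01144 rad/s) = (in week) 5.834e-08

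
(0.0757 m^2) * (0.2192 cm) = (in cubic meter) 0.0001659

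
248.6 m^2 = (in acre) 0.06143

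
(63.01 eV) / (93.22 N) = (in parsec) 3.51e-36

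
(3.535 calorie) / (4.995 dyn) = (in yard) 3.238e+05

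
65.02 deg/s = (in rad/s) 1.135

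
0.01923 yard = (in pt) 49.84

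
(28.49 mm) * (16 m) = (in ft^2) 4.907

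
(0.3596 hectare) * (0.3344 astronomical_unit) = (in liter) 1.799e+17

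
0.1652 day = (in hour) 3.965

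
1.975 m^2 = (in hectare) 0.0001975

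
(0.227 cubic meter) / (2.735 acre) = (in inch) 0.0008075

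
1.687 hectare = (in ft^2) 1.816e+05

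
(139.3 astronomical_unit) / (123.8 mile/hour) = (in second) 3.765e+11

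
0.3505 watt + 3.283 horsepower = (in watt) 2448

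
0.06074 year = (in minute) 3.192e+04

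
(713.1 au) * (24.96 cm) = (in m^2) 2.663e+13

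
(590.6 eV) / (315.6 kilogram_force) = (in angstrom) 3.057e-10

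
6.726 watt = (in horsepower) 0.00902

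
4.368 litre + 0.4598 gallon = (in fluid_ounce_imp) 215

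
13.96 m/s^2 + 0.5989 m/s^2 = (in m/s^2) 14.56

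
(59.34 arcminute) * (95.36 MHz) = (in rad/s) 1.646e+06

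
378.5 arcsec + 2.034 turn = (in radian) 12.78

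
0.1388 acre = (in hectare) 0.05617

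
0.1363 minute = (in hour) 0.002272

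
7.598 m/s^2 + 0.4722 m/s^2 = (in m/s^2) 8.07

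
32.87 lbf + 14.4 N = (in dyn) 1.606e+07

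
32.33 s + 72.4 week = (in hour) 1.216e+04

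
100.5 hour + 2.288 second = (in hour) 100.5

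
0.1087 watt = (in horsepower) 0.0001458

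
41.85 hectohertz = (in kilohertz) 4.185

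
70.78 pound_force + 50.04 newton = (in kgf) 37.21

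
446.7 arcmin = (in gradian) 8.272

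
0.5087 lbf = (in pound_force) 0.5087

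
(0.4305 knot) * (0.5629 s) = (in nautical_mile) 6.731e-05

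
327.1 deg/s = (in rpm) 54.52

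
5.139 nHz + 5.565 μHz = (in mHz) 0.00557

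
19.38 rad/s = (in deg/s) 1110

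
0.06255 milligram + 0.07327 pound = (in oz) 1.172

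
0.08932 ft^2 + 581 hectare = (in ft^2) 6.254e+07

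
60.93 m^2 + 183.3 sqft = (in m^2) 77.96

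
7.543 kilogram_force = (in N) 73.97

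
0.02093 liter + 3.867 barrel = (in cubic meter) 0.6148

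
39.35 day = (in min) 5.666e+04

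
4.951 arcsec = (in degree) 0.001375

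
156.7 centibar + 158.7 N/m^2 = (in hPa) 1569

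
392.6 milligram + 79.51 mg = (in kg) 0.0004721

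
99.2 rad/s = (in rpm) 947.3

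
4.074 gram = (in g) 4.074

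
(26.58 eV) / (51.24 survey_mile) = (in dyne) 5.164e-18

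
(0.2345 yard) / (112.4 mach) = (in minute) 9.338e-08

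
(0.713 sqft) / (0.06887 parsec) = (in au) 2.084e-28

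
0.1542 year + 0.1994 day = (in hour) 1356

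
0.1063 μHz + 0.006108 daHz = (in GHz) 6.108e-11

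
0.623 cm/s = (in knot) 0.01211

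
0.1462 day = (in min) 210.5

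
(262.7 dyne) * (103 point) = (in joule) 9.545e-05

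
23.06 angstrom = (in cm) 2.306e-07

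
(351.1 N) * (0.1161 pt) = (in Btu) 1.363e-05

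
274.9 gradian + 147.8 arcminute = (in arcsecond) 8.995e+05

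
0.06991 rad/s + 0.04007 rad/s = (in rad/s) 0.11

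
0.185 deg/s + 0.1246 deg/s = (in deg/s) 0.3096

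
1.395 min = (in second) 83.7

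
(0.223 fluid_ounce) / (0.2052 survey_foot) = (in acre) 2.606e-08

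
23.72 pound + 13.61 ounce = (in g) 1.115e+04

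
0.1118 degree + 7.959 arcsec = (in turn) 0.0003167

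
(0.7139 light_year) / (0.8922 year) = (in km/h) 8.642e+08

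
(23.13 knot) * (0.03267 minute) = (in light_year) 2.465e-15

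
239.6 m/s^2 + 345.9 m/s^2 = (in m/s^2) 585.5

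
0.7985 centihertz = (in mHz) 7.985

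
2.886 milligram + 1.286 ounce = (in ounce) 1.286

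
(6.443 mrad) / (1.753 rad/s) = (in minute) 6.126e-05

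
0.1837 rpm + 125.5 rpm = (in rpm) 125.7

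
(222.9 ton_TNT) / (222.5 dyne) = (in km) 4.192e+11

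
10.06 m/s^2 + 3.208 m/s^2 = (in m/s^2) 13.27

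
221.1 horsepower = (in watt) 1.649e+05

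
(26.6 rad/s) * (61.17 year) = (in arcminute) 1.764e+14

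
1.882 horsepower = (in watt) 1403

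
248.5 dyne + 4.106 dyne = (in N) 0.002526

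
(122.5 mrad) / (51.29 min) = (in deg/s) 0.002281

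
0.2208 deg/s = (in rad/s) 0.003854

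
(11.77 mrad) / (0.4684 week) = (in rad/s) 4.155e-08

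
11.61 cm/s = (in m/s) 0.1161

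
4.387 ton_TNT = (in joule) 1.836e+10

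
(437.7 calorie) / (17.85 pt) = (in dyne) 2.908e+10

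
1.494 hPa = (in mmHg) 1.121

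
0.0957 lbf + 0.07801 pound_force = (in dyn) 7.727e+04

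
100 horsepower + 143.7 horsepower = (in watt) 1.817e+05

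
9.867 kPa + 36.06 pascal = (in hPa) 99.03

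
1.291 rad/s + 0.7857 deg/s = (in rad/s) 1.305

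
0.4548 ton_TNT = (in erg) 1.903e+16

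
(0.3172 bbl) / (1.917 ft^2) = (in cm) 28.32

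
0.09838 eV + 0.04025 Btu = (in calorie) 10.15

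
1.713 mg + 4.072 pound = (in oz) 65.15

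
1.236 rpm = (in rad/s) 0.1294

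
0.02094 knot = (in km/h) 0.03878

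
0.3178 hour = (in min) 19.07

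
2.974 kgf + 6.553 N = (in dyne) 3.572e+06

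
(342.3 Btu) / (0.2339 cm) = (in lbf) 3.471e+07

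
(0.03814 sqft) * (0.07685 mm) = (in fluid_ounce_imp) 0.009584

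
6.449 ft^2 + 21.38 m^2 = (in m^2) 21.98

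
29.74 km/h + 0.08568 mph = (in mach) 0.02437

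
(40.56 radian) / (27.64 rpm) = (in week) 2.317e-05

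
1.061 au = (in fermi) 1.587e+26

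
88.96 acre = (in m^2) 3.6e+05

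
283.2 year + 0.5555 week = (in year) 283.2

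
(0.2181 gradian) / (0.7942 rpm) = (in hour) 1.144e-05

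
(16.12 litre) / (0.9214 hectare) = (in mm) 0.00175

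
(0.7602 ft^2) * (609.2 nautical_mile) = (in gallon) 2.105e+07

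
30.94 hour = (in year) 0.003532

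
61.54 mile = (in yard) 1.083e+05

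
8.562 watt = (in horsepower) 0.01148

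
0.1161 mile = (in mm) 1.868e+05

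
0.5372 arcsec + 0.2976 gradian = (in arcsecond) 964.8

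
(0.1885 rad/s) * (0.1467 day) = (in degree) 1.369e+05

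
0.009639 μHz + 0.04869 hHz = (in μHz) 4.869e+06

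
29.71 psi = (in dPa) 2.048e+06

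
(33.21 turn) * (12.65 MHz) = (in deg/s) 1.512e+11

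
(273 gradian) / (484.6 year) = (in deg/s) 1.608e-08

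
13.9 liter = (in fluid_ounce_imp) 489.2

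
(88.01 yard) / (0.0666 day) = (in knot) 0.02719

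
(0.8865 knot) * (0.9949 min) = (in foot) 89.32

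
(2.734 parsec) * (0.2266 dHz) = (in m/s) 1.912e+15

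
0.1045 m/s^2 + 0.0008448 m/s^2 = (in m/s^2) 0.1053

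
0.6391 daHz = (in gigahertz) 6.391e-09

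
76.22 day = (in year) 0.2088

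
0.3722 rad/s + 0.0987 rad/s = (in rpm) 4.497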